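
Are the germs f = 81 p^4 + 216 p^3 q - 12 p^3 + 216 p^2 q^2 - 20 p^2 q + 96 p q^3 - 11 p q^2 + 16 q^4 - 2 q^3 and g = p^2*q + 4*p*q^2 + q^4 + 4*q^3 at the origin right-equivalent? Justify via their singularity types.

The Hessian of f at 0 has rank 0. Corank 2; j^3 = -(2*p + q)^2*(3*p + 2*q) has shape L^2 M (L != M), so D-series; mu = 5 gives D_5. The Hessian of g at 0 has rank 0. Corank 2; j^3 = q*(p + 2*q)^2 has shape L^2 M (L != M), so D-series; mu = 5 gives D_5. Both have type D_5, hence right-equivalent.

Yes.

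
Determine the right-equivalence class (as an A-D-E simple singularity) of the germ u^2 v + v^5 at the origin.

D_{6}

The Hessian of f at 0 is [[0, 0], [0, 0]] with rank 0, so corank 2. A Groebner basis of the Jacobian ideal J(f) in C{u,v} is {u^2/5 + v^4, u^3, u*v}; counting standard monomials gives mu = 6. Corank 2; j^3 = u^2*v has shape L^2 M (L != M), so D-series; mu = 6 gives D_6.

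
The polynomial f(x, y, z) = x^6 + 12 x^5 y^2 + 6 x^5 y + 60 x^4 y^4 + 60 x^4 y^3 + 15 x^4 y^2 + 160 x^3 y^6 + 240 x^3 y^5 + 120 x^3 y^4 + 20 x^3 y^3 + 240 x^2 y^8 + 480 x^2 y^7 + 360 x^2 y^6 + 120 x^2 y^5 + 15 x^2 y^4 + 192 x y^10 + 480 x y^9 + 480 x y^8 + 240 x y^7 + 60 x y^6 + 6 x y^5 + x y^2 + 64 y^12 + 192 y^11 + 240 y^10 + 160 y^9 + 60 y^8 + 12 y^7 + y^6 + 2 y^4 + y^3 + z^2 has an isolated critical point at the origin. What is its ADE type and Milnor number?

Type D_{7}, Milnor number mu = 7.

The Hessian of f at 0 is [[0, 0, 0], [0, 0, 0], [0, 0, 2]] with rank 1, so corank 2. A Groebner basis of the Jacobian ideal J(f) in C{x,y,z} is {x^5 + y^2/6, y^3, x*y + y^2, z}; counting standard monomials gives mu = 7. Corank 2; j^3 = y^2*(x + y) has shape L^2 M (L != M), so D-series; mu = 7 gives D_7.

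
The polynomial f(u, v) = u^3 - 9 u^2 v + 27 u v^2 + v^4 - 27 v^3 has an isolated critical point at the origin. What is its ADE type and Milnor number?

Type E_6, Milnor number mu = 6.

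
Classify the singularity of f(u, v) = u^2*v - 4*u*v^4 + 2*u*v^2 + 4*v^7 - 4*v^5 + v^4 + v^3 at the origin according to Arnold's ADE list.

The Hessian of f at 0 has rank 0. Corank 2; j^3 = v*(u + v)^2 has shape L^2 M (L != M), so D-series; mu = 5 gives D_5.

D5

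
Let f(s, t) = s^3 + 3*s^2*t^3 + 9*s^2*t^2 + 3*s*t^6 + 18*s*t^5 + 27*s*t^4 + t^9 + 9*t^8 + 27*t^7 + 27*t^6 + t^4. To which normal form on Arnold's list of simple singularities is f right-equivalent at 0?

E6

The Hessian of f at 0 has rank 0. Corank 2; j^3 = s^3 is a perfect cube, so E-series; the 4-jet and mu = 6 give E_6.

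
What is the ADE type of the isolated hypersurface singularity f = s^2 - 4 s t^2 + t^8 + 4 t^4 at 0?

The Hessian of f at 0 is [[2, 0], [0, 0]] with rank 1, so corank 1. A Groebner basis of the Jacobian ideal J(f) in C{s,t} is {s^4, s^3*t, -s/2 + t^2}; counting standard monomials gives mu = 7. Corank 1: A-series; mu = 7 gives A_7.

A_{7}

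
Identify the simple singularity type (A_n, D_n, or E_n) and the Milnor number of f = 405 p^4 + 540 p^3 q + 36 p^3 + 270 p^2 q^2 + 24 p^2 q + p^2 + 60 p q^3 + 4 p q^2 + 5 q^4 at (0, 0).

The Hessian of f at 0 has rank 1. Corank 1: A-series; mu = 3 gives A_3.

Type A3, Milnor number mu = 3.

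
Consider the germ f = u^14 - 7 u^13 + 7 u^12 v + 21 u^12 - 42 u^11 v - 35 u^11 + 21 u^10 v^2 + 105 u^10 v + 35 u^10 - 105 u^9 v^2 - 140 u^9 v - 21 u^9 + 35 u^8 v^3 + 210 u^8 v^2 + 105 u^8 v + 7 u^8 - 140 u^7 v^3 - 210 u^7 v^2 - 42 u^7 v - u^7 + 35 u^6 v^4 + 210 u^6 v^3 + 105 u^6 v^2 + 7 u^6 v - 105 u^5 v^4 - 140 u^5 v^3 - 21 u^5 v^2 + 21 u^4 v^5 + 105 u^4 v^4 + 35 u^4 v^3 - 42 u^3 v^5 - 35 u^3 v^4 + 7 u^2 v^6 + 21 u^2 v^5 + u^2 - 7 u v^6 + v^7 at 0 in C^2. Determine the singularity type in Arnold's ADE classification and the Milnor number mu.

Type A_6, Milnor number mu = 6.

The Hessian of f at 0 has rank 1. Corank 1: A-series; mu = 6 gives A_6.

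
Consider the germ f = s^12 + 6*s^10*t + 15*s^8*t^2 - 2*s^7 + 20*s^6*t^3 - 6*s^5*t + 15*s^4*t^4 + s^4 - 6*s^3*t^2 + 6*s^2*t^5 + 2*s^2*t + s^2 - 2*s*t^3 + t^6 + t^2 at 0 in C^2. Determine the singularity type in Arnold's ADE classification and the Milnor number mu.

Type A1, Milnor number mu = 1.

The Hessian of f at 0 has rank 2. Corank 0: nondegenerate Morse point, so A_1.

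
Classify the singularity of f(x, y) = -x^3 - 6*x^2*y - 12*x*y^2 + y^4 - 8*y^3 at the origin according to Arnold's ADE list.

The Hessian of f at 0 is [[0, 0], [0, 0]] with rank 0, so corank 2. A Groebner basis of the Jacobian ideal J(f) in C{x,y} is {y^3, x^2 + 4*x*y + 4*y^2}; counting standard monomials gives mu = 6. Corank 2; j^3 = -(x + 2*y)^3 is a perfect cube, so E-series; the 4-jet and mu = 6 give E_6.

E_{6}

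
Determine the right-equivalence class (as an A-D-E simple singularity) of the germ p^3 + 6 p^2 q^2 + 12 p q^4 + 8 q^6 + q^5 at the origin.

The Hessian of f at 0 has rank 0. Corank 2; j^3 = p^3 is a perfect cube, so E-series; the 5-jet and mu = 8 give E_8.

E8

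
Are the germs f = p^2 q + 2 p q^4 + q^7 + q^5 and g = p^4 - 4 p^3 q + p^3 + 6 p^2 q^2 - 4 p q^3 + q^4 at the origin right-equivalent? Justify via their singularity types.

No.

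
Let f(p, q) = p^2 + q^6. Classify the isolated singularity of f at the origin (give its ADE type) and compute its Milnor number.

The Hessian of f at 0 is [[2, 0], [0, 0]] with rank 1, so corank 1. A Groebner basis of the Jacobian ideal J(f) in C{p,q} is {q^5, p}; counting standard monomials gives mu = 5. Corank 1: A-series; mu = 5 gives A_5.

Type A_5, Milnor number mu = 5.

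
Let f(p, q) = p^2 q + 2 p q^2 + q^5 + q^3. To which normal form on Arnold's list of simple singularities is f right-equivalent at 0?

D_6

The Hessian of f at 0 has rank 0. Corank 2; j^3 = q*(p + q)^2 has shape L^2 M (L != M), so D-series; mu = 6 gives D_6.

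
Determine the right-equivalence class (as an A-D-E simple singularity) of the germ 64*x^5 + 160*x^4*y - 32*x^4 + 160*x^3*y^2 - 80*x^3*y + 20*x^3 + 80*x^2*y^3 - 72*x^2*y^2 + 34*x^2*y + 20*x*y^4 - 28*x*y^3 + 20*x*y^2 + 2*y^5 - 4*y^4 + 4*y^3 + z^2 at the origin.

D4

The Hessian of f at 0 has rank 1. Corank 2; j^3 = 2*(2*x + y)*(5*x^2 + 6*x*y + 2*y^2) splits into three distinct lines over C (the quadratic factor has nonzero discriminant), so D_4.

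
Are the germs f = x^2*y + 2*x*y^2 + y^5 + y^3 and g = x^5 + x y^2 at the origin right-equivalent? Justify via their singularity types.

Yes.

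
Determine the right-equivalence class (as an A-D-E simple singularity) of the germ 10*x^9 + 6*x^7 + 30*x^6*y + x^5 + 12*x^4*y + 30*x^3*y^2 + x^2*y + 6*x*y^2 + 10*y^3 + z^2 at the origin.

D4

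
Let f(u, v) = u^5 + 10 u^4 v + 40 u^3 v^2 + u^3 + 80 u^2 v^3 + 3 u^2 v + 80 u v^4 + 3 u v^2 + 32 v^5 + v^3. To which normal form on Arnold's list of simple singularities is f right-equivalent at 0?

E_{8}

The Hessian of f at 0 is [[0, 0], [0, 0]] with rank 0, so corank 2. A Groebner basis of the Jacobian ideal J(f) in C{u,v} is {v^5, u*v^3 + 5*v^4/4, u^2 + 2*u*v + v^2}; counting standard monomials gives mu = 8. Corank 2; j^3 = (u + v)^3 is a perfect cube, so E-series; the 5-jet and mu = 8 give E_8.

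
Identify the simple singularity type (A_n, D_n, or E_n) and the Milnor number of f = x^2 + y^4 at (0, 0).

Type A3, Milnor number mu = 3.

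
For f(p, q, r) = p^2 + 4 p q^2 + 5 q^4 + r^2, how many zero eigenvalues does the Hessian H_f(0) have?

1

Hessian at 0 has rank 2.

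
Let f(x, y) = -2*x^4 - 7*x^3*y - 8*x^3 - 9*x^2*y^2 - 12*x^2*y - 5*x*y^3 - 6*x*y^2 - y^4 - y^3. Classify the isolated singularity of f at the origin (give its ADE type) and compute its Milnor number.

The Hessian of f at 0 is [[0, 0], [0, 0]] with rank 0, so corank 2. A Groebner basis of the Jacobian ideal J(f) in C{x,y} is {768*x^2 + 768*x*y + y^4 + 8*y^3 + 192*y^2, x^3 + 36*x^2 + 36*x*y + y^3/2 + 9*y^2, x^2*y - 40*x^2 - 40*x*y - 2*y^3/3 - 10*y^2, 32*x^2 + x*y^2 + 32*x*y + 5*y^3/6 + 8*y^2}; counting standard monomials gives mu = 7. Corank 2; j^3 = -(2*x + y)^3 is a perfect cube, so E-series; the 4-jet and mu = 7 give E_7.

Type E_7, Milnor number mu = 7.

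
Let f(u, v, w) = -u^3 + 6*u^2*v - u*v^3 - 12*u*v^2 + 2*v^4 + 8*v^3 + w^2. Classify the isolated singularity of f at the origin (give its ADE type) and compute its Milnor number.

The Hessian of f at 0 has rank 1. Corank 2; j^3 = -(u - 2*v)^3 is a perfect cube, so E-series; the 4-jet and mu = 7 give E_7.

Type E_{7}, Milnor number mu = 7.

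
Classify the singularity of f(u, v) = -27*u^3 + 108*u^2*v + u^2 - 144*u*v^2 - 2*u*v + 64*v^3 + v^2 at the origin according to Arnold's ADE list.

A_2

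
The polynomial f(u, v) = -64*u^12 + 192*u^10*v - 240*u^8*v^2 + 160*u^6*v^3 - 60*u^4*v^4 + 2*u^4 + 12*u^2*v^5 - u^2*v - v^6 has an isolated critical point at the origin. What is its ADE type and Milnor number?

Type D_{7}, Milnor number mu = 7.

The Hessian of f at 0 has rank 0. Corank 2; j^3 = -u^2*v has shape L^2 M (L != M), so D-series; mu = 7 gives D_7.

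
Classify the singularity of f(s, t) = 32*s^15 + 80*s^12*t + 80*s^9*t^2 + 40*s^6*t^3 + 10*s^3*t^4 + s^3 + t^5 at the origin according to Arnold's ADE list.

E_{8}

The Hessian of f at 0 is [[0, 0], [0, 0]] with rank 0, so corank 2. A Groebner basis of the Jacobian ideal J(f) in C{s,t} is {t^4, s^2}; counting standard monomials gives mu = 8. Corank 2; j^3 = s^3 is a perfect cube, so E-series; the 5-jet and mu = 8 give E_8.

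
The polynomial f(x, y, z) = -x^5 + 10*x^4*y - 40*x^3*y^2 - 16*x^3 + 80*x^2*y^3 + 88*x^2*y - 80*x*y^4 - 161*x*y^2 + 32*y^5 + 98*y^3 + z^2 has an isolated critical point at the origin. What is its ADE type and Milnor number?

Type D_6, Milnor number mu = 6.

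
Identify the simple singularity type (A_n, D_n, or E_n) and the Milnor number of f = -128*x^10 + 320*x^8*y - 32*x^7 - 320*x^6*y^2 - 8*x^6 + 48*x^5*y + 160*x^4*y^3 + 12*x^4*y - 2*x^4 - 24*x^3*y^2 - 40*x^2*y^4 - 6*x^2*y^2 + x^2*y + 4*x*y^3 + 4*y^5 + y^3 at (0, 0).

Type D_{4}, Milnor number mu = 4.

The Hessian of f at 0 has rank 0. Corank 2; j^3 = y*(x^2 + y^2) splits into three distinct lines over C (the quadratic factor has nonzero discriminant), so D_4.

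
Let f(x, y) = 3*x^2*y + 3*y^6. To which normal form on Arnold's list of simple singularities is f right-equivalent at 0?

The Hessian of f at 0 is [[0, 0], [0, 0]] with rank 0, so corank 2. A Groebner basis of the Jacobian ideal J(f) in C{x,y} is {x^2/6 + y^5, x^3, x*y}; counting standard monomials gives mu = 7. Corank 2; j^3 = 3*x^2*y has shape L^2 M (L != M), so D-series; mu = 7 gives D_7.

D_7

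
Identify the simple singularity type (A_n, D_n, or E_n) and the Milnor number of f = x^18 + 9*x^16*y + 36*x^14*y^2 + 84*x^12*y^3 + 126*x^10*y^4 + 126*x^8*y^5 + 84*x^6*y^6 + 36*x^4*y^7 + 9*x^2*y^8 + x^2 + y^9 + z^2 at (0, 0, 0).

Type A_{8}, Milnor number mu = 8.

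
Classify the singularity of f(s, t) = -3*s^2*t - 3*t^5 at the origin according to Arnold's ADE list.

The Hessian of f at 0 is [[0, 0], [0, 0]] with rank 0, so corank 2. A Groebner basis of the Jacobian ideal J(f) in C{s,t} is {s^2/5 + t^4, s^3, s*t}; counting standard monomials gives mu = 6. Corank 2; j^3 = -3*s^2*t has shape L^2 M (L != M), so D-series; mu = 6 gives D_6.

D_{6}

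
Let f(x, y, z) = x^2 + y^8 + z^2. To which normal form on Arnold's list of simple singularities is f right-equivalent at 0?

A7

The Hessian of f at 0 is [[2, 0, 0], [0, 0, 0], [0, 0, 2]] with rank 2, so corank 1. A Groebner basis of the Jacobian ideal J(f) in C{x,y,z} is {y^7, x, z}; counting standard monomials gives mu = 7. Corank 1: A-series; mu = 7 gives A_7.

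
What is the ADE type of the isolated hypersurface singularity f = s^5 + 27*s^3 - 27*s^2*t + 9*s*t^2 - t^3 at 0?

The Hessian of f at 0 is [[0, 0], [0, 0]] with rank 0, so corank 2. A Groebner basis of the Jacobian ideal J(f) in C{s,t} is {t^5, s*t^3 - t^4/4, s^2 - 2*s*t/3 + t^2/9}; counting standard monomials gives mu = 8. Corank 2; j^3 = (3*s - t)^3 is a perfect cube, so E-series; the 5-jet and mu = 8 give E_8.

E_8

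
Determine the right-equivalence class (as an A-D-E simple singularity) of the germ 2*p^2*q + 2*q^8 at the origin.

D_9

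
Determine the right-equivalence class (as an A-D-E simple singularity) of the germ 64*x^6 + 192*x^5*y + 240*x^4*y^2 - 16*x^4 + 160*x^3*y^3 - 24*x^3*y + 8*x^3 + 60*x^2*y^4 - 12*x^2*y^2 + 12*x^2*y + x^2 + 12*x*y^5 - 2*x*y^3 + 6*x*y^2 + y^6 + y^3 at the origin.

The Hessian of f at 0 has rank 1. Corank 1: A-series; mu = 2 gives A_2.

A_2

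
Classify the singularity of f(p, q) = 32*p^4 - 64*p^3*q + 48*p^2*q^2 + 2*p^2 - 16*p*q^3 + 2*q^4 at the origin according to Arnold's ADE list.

The Hessian of f at 0 has rank 1. Corank 1: A-series; mu = 3 gives A_3.

A_3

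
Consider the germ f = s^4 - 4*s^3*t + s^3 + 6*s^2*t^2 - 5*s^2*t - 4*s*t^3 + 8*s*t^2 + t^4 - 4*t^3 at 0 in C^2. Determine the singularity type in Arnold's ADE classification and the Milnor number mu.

Type D5, Milnor number mu = 5.

The Hessian of f at 0 has rank 0. Corank 2; j^3 = (s - 2*t)^2*(s - t) has shape L^2 M (L != M), so D-series; mu = 5 gives D_5.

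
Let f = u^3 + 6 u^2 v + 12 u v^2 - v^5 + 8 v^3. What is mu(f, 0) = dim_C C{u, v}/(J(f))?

The Hessian of f at 0 has rank 0. Corank 2; j^3 = (u + 2*v)^3 is a perfect cube, so E-series; the 5-jet and mu = 8 give E_8.

8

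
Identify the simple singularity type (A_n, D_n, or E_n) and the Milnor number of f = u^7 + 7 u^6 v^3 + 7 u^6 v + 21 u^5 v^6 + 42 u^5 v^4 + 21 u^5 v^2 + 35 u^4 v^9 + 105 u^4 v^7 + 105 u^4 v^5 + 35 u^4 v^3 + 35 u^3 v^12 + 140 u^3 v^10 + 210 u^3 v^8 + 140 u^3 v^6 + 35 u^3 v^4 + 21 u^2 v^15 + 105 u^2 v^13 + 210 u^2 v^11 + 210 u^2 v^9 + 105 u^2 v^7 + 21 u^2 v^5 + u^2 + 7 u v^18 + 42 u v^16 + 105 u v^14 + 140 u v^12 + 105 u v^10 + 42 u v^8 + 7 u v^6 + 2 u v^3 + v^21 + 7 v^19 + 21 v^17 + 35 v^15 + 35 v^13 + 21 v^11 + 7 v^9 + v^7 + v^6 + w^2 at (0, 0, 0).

Type A6, Milnor number mu = 6.

The Hessian of f at 0 has rank 2. Corank 1: A-series; mu = 6 gives A_6.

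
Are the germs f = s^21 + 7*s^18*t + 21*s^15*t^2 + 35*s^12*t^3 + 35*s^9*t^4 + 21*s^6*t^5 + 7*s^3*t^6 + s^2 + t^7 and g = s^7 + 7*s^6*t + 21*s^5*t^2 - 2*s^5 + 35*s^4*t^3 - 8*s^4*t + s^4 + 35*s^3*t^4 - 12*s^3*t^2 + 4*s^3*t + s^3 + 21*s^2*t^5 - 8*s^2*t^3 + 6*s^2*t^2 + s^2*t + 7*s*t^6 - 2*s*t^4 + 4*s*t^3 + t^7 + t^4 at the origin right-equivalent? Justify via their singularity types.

No.

The Hessian of f at 0 is [[2, 0], [0, 0]] with rank 1, so corank 1. A Groebner basis of the Jacobian ideal J(f) in C{s,t} is {t^6, s}; counting standard monomials gives mu = 6. Corank 1: A-series; mu = 6 gives A_6. The Hessian of g at 0 is [[0, 0], [0, 0]] with rank 0, so corank 2. A Groebner basis of the Jacobian ideal J(g) in C{s,t} is {s*t^2, -s*t/4 + t^3, s^2 + s*t}; counting standard monomials gives mu = 5. Corank 2; j^3 = s^2*(s + t) has shape L^2 M (L != M), so D-series; mu = 5 gives D_5. f is A_6 but g is D_5, hence not right-equivalent.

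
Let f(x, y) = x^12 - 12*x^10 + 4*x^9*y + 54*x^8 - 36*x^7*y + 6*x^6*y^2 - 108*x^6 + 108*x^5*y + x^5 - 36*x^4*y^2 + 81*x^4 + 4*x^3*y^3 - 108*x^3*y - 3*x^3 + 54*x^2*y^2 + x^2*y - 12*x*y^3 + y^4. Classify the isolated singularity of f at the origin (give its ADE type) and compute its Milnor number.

The Hessian of f at 0 is [[0, 0], [0, 0]] with rank 0, so corank 2. A Groebner basis of the Jacobian ideal J(f) in C{x,y} is {x*y^2, x*y/12 + y^3, x^2 - x*y/3}; counting standard monomials gives mu = 5. Corank 2; j^3 = -x^2*(3*x - y) has shape L^2 M (L != M), so D-series; mu = 5 gives D_5.

Type D_{5}, Milnor number mu = 5.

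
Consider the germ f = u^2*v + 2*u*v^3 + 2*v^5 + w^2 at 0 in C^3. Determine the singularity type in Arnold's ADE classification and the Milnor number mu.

Type D6, Milnor number mu = 6.

The Hessian of f at 0 has rank 1. Corank 2; j^3 = u^2*v has shape L^2 M (L != M), so D-series; mu = 6 gives D_6.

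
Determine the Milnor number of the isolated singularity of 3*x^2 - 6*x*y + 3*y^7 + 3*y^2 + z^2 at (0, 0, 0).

6

The Hessian of f at 0 is [[6, -6, 0], [-6, 6, 0], [0, 0, 2]] with rank 2, so corank 1. A Groebner basis of the Jacobian ideal J(f) in C{x,y,z} is {y^6, x - y, z}; counting standard monomials gives mu = 6. Corank 1: A-series; mu = 6 gives A_6.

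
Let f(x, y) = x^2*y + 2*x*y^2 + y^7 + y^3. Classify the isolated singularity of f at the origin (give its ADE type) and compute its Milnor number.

Type D8, Milnor number mu = 8.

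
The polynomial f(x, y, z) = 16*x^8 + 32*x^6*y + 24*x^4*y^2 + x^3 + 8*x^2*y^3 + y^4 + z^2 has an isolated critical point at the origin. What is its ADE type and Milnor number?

Type E_{6}, Milnor number mu = 6.

The Hessian of f at 0 has rank 1. Corank 2; j^3 = x^3 is a perfect cube, so E-series; the 4-jet and mu = 6 give E_6.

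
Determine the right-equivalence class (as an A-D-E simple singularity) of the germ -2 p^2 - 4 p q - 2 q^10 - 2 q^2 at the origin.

A_9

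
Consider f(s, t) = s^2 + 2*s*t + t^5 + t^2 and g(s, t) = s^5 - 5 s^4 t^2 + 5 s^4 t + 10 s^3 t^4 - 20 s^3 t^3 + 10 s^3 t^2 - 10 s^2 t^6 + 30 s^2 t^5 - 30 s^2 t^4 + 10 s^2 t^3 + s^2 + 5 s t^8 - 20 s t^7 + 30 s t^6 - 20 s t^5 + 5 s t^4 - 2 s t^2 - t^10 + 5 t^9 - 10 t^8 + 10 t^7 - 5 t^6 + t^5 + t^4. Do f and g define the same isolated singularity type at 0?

Yes.

The Hessian of f at 0 has rank 1. Corank 1: A-series; mu = 4 gives A_4. The Hessian of g at 0 has rank 1. Corank 1: A-series; mu = 4 gives A_4. Both have type A_4, hence right-equivalent.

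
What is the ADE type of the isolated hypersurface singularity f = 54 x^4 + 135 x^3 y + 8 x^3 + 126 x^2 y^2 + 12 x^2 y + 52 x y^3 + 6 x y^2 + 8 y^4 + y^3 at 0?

E_7

The Hessian of f at 0 has rank 0. Corank 2; j^3 = (2*x + y)^3 is a perfect cube, so E-series; the 4-jet and mu = 7 give E_7.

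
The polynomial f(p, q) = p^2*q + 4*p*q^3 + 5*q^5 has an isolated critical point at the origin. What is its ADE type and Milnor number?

The Hessian of f at 0 is [[0, 0], [0, 0]] with rank 0, so corank 2. A Groebner basis of the Jacobian ideal J(f) in C{p,q} is {p^3, p^2*q, -2*p^2 + p*q^2, p*q/2 + q^3}; counting standard monomials gives mu = 6. Corank 2; j^3 = p^2*q has shape L^2 M (L != M), so D-series; mu = 6 gives D_6.

Type D6, Milnor number mu = 6.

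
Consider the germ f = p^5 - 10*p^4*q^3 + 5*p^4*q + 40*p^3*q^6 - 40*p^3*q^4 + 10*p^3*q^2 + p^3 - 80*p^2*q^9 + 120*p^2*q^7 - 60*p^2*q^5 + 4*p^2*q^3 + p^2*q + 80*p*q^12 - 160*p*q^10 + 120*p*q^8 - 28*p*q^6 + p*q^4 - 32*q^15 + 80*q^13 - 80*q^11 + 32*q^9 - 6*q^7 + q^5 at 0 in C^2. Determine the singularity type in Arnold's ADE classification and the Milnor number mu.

Type D_6, Milnor number mu = 6.

The Hessian of f at 0 has rank 0. Corank 2; j^3 = p^2*(p + q) has shape L^2 M (L != M), so D-series; mu = 6 gives D_6.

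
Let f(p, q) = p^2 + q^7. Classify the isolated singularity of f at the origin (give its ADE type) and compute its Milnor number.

The Hessian of f at 0 is [[2, 0], [0, 0]] with rank 1, so corank 1. A Groebner basis of the Jacobian ideal J(f) in C{p,q} is {q^6, p}; counting standard monomials gives mu = 6. Corank 1: A-series; mu = 6 gives A_6.

Type A6, Milnor number mu = 6.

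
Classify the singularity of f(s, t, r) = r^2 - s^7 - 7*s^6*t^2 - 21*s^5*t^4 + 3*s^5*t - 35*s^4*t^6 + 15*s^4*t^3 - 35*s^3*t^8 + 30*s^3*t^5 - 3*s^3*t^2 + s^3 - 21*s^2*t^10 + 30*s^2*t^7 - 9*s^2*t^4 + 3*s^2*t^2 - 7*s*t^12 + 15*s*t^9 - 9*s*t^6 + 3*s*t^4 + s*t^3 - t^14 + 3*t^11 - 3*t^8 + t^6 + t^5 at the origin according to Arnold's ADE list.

E_{7}

The Hessian of f at 0 has rank 1. Corank 2; j^3 = s^3 is a perfect cube, so E-series; the 4-jet and mu = 7 give E_7.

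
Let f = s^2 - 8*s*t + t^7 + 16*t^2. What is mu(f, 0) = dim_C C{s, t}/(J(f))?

The Hessian of f at 0 has rank 1. Corank 1: A-series; mu = 6 gives A_6.

6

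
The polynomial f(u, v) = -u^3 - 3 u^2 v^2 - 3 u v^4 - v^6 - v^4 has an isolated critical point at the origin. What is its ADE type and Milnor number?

Type E_6, Milnor number mu = 6.

The Hessian of f at 0 is [[0, 0], [0, 0]] with rank 0, so corank 2. A Groebner basis of the Jacobian ideal J(f) in C{u,v} is {u^3, u^2*v, u^2/2 + u*v^2, v^3}; counting standard monomials gives mu = 6. Corank 2; j^3 = -u^3 is a perfect cube, so E-series; the 4-jet and mu = 6 give E_6.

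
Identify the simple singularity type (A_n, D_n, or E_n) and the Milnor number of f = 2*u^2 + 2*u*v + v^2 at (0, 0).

The Hessian of f at 0 has rank 2. Corank 0: nondegenerate Morse point, so A_1.

Type A1, Milnor number mu = 1.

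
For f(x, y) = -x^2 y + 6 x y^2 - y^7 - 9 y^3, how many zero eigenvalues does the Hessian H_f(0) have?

The Hessian at 0 is [[0, 0], [0, 0]] of rank 0; hence corank 2.

2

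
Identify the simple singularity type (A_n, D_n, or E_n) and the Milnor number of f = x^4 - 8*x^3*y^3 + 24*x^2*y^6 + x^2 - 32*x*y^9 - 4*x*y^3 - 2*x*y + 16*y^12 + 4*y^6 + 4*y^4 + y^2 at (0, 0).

Type A_{3}, Milnor number mu = 3.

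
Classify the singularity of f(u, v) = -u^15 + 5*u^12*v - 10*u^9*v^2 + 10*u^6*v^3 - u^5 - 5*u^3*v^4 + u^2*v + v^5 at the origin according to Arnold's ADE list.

D6

The Hessian of f at 0 has rank 0. Corank 2; j^3 = u^2*v has shape L^2 M (L != M), so D-series; mu = 6 gives D_6.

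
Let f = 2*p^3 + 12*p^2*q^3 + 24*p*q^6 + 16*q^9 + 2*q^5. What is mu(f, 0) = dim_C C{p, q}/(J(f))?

8

The Hessian of f at 0 has rank 0. Corank 2; j^3 = 2*p^3 is a perfect cube, so E-series; the 5-jet and mu = 8 give E_8.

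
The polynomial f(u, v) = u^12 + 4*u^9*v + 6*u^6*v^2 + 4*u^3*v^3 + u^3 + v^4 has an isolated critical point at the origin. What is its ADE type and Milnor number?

The Hessian of f at 0 has rank 0. Corank 2; j^3 = u^3 is a perfect cube, so E-series; the 4-jet and mu = 6 give E_6.

Type E6, Milnor number mu = 6.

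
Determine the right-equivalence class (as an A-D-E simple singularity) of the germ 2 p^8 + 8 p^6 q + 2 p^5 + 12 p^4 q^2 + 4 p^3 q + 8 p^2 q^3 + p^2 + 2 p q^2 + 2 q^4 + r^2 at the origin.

A_3

The Hessian of f at 0 has rank 2. Corank 1: A-series; mu = 3 gives A_3.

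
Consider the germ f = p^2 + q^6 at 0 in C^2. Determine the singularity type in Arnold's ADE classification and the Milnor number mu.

Type A_{5}, Milnor number mu = 5.

The Hessian of f at 0 has rank 1. Corank 1: A-series; mu = 5 gives A_5.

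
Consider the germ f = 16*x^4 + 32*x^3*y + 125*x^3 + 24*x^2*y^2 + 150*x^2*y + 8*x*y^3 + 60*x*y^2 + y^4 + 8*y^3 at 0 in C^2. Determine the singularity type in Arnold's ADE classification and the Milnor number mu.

Type E_6, Milnor number mu = 6.

The Hessian of f at 0 has rank 0. Corank 2; j^3 = (5*x + 2*y)^3 is a perfect cube, so E-series; the 4-jet and mu = 6 give E_6.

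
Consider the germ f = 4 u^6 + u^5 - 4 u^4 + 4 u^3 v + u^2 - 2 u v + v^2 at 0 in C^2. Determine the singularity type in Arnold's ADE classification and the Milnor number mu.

Type A_4, Milnor number mu = 4.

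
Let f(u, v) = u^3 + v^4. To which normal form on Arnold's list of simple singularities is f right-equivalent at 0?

E_6

The Hessian of f at 0 has rank 0. Corank 2; j^3 = u^3 is a perfect cube, so E-series; the 4-jet and mu = 6 give E_6.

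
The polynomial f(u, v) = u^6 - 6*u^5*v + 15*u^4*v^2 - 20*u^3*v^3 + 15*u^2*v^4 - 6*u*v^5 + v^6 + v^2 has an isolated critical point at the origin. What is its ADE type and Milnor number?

Type A_5, Milnor number mu = 5.

The Hessian of f at 0 is [[0, 0], [0, 2]] with rank 1, so corank 1. A Groebner basis of the Jacobian ideal J(f) in C{u,v} is {u^5, v}; counting standard monomials gives mu = 5. Corank 1: A-series; mu = 5 gives A_5.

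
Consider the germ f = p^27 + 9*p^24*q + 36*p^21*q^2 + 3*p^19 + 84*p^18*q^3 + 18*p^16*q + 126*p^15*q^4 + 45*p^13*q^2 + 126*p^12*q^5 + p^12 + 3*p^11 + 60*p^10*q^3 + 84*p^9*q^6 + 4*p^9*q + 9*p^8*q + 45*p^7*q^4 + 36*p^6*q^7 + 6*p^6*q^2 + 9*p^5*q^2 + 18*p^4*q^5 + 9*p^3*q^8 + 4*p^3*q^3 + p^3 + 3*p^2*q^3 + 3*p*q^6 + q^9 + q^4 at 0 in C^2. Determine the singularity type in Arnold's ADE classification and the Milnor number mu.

Type E_6, Milnor number mu = 6.

The Hessian of f at 0 is [[0, 0], [0, 0]] with rank 0, so corank 2. A Groebner basis of the Jacobian ideal J(f) in C{p,q} is {q^3, p^2}; counting standard monomials gives mu = 6. Corank 2; j^3 = p^3 is a perfect cube, so E-series; the 4-jet and mu = 6 give E_6.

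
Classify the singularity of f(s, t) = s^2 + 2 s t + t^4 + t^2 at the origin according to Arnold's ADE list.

A3

The Hessian of f at 0 is [[2, 2], [2, 2]] with rank 1, so corank 1. A Groebner basis of the Jacobian ideal J(f) in C{s,t} is {t^3, s + t}; counting standard monomials gives mu = 3. Corank 1: A-series; mu = 3 gives A_3.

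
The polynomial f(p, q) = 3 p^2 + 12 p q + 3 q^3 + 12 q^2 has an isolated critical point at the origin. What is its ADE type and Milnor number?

Type A_2, Milnor number mu = 2.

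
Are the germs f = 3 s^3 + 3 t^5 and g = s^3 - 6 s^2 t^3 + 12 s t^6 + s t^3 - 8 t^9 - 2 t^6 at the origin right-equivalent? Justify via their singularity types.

No.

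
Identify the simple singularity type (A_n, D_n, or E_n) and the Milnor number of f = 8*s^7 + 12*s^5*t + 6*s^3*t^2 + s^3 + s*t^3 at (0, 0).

The Hessian of f at 0 is [[0, 0], [0, 0]] with rank 0, so corank 2. A Groebner basis of the Jacobian ideal J(f) in C{s,t} is {s^3, s*t^2, 3*s^2 + t^3}; counting standard monomials gives mu = 7. Corank 2; j^3 = s^3 is a perfect cube, so E-series; the 4-jet and mu = 7 give E_7.

Type E7, Milnor number mu = 7.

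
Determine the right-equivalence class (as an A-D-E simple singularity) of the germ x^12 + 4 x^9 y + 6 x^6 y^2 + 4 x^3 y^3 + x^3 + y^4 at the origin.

E6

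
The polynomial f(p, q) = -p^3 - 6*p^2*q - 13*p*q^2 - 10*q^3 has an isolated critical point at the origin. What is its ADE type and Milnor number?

Type D4, Milnor number mu = 4.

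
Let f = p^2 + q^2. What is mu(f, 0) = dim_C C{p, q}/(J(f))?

1

The Hessian of f at 0 has rank 2. Corank 0: nondegenerate Morse point, so A_1.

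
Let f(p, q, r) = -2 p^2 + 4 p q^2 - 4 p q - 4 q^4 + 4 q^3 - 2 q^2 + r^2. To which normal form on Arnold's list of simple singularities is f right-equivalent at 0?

A_3

The Hessian of f at 0 has rank 2. Corank 1: A-series; mu = 3 gives A_3.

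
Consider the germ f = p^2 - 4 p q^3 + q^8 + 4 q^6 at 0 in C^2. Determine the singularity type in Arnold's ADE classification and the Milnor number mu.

Type A7, Milnor number mu = 7.

The Hessian of f at 0 is [[2, 0], [0, 0]] with rank 1, so corank 1. A Groebner basis of the Jacobian ideal J(f) in C{p,q} is {p^3, p^2*q, -p/2 + q^3}; counting standard monomials gives mu = 7. Corank 1: A-series; mu = 7 gives A_7.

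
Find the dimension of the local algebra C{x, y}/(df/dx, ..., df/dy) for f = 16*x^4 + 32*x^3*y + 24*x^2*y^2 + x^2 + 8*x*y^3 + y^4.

3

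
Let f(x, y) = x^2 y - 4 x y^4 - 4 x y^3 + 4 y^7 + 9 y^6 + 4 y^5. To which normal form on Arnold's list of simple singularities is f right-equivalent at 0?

D_7

The Hessian of f at 0 is [[0, 0], [0, 0]] with rank 0, so corank 2. A Groebner basis of the Jacobian ideal J(f) in C{x,y} is {-x*y/2 + y^4 + y^3, x^3, x^2*y - 2*x^2 + 4*x*y - 8*y^3, -x^2 + x*y^2 + x*y - 2*y^3}; counting standard monomials gives mu = 7. Corank 2; j^3 = x^2*y has shape L^2 M (L != M), so D-series; mu = 7 gives D_7.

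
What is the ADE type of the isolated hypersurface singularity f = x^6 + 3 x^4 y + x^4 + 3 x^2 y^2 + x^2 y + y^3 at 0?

D4

The Hessian of f at 0 is [[0, 0], [0, 0]] with rank 0, so corank 2. A Groebner basis of the Jacobian ideal J(f) in C{x,y} is {y^3, x^2 + 3*y^2, x*y}; counting standard monomials gives mu = 4. Corank 2; j^3 = y*(x^2 + y^2) splits into three distinct lines over C (the quadratic factor has nonzero discriminant), so D_4.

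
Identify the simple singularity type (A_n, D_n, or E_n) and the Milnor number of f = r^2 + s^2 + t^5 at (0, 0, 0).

Type A_{4}, Milnor number mu = 4.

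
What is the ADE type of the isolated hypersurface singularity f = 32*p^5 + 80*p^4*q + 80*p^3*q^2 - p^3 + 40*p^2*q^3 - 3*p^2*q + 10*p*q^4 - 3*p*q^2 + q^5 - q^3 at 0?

The Hessian of f at 0 is [[0, 0], [0, 0]] with rank 0, so corank 2. A Groebner basis of the Jacobian ideal J(f) in C{p,q} is {q^5, p*q^3 + 7*q^4/8, p^2 + 2*p*q + q^2}; counting standard monomials gives mu = 8. Corank 2; j^3 = -(p + q)^3 is a perfect cube, so E-series; the 5-jet and mu = 8 give E_8.

E_{8}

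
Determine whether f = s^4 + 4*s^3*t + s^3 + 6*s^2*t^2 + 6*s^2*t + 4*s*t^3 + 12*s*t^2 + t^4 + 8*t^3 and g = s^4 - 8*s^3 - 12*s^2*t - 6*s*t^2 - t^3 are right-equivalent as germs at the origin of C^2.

Yes.

The Hessian of f at 0 has rank 0. Corank 2; j^3 = (s + 2*t)^3 is a perfect cube, so E-series; the 4-jet and mu = 6 give E_6. The Hessian of g at 0 has rank 0. Corank 2; j^3 = -(2*s + t)^3 is a perfect cube, so E-series; the 4-jet and mu = 6 give E_6. Both have type E_6, hence right-equivalent.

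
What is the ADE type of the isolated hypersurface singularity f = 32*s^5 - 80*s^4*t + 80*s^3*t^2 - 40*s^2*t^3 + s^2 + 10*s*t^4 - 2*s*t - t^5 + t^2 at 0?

The Hessian of f at 0 has rank 1. Corank 1: A-series; mu = 4 gives A_4.

A_4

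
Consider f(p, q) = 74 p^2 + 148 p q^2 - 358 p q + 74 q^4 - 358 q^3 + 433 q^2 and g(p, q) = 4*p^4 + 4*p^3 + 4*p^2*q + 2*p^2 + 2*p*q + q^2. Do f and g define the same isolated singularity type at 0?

Yes.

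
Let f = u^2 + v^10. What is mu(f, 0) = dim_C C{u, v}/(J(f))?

The Hessian of f at 0 is [[2, 0], [0, 0]] with rank 1, so corank 1. A Groebner basis of the Jacobian ideal J(f) in C{u,v} is {v^9, u}; counting standard monomials gives mu = 9. Corank 1: A-series; mu = 9 gives A_9.

9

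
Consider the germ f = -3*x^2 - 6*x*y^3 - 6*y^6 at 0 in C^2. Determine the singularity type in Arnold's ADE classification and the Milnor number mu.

Type A_{5}, Milnor number mu = 5.

The Hessian of f at 0 is [[-6, 0], [0, 0]] with rank 1, so corank 1. A Groebner basis of the Jacobian ideal J(f) in C{x,y} is {x*y^2, x + y^3, x^2}; counting standard monomials gives mu = 5. Corank 1: A-series; mu = 5 gives A_5.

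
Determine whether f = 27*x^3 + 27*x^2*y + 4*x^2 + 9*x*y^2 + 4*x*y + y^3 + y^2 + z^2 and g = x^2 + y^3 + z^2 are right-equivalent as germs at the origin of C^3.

Yes.

The Hessian of f at 0 has rank 2. Corank 1: A-series; mu = 2 gives A_2. The Hessian of g at 0 has rank 2. Corank 1: A-series; mu = 2 gives A_2. Both have type A_2, hence right-equivalent.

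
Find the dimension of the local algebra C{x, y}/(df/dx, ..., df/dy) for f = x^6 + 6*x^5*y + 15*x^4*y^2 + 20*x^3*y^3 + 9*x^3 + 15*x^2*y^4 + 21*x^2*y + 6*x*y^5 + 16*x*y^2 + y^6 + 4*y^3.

The Hessian of f at 0 has rank 0. Corank 2; j^3 = (x + y)*(3*x + 2*y)^2 has shape L^2 M (L != M), so D-series; mu = 7 gives D_7.

7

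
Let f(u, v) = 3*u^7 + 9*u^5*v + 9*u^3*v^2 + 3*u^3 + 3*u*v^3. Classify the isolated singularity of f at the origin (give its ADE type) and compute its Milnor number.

Type E_7, Milnor number mu = 7.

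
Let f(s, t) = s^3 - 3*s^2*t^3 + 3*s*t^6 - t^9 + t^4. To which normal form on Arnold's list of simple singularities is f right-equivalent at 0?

E_{6}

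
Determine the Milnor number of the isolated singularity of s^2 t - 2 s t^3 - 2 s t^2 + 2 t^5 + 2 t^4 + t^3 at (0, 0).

The Hessian of f at 0 is [[0, 0], [0, 0]] with rank 0, so corank 2. A Groebner basis of the Jacobian ideal J(f) in C{s,t} is {s^3 + 3*s^2/4 - 5*s*t/2 + 7*t^2/4, s^2*t + s^2/2 - 2*s*t + 3*t^2/2, s^2/4 + s*t^2 - 3*s*t/2 + 5*t^2/4, -s*t + t^3 + t^2}; counting standard monomials gives mu = 6. Corank 2; j^3 = t*(s - t)^2 has shape L^2 M (L != M), so D-series; mu = 6 gives D_6.

6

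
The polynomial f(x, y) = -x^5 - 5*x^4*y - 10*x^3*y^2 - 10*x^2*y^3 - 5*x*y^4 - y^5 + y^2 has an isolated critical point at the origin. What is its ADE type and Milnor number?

Type A_{4}, Milnor number mu = 4.

The Hessian of f at 0 is [[0, 0], [0, 2]] with rank 1, so corank 1. A Groebner basis of the Jacobian ideal J(f) in C{x,y} is {x^4, y}; counting standard monomials gives mu = 4. Corank 1: A-series; mu = 4 gives A_4.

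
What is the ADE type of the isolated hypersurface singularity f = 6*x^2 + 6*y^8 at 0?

A_{7}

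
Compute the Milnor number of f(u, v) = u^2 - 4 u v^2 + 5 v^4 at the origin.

The Hessian of f at 0 is [[2, 0], [0, 0]] with rank 1, so corank 1. A Groebner basis of the Jacobian ideal J(f) in C{u,v} is {u^2, u*v, -u/2 + v^2}; counting standard monomials gives mu = 3. Corank 1: A-series; mu = 3 gives A_3.

3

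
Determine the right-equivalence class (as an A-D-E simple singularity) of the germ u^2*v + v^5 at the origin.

The Hessian of f at 0 is [[0, 0], [0, 0]] with rank 0, so corank 2. A Groebner basis of the Jacobian ideal J(f) in C{u,v} is {u^2/5 + v^4, u^3, u*v}; counting standard monomials gives mu = 6. Corank 2; j^3 = u^2*v has shape L^2 M (L != M), so D-series; mu = 6 gives D_6.

D_6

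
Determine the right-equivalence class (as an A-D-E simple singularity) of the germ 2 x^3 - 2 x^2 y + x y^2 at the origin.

D_{4}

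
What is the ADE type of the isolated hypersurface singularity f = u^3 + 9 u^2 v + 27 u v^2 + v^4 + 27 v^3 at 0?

E_{6}

The Hessian of f at 0 is [[0, 0], [0, 0]] with rank 0, so corank 2. A Groebner basis of the Jacobian ideal J(f) in C{u,v} is {v^3, u^2 + 6*u*v + 9*v^2}; counting standard monomials gives mu = 6. Corank 2; j^3 = (u + 3*v)^3 is a perfect cube, so E-series; the 4-jet and mu = 6 give E_6.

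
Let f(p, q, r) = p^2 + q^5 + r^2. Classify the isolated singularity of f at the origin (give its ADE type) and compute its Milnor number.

Type A_{4}, Milnor number mu = 4.

The Hessian of f at 0 is [[2, 0, 0], [0, 0, 0], [0, 0, 2]] with rank 2, so corank 1. A Groebner basis of the Jacobian ideal J(f) in C{p,q,r} is {q^4, p, r}; counting standard monomials gives mu = 4. Corank 1: A-series; mu = 4 gives A_4.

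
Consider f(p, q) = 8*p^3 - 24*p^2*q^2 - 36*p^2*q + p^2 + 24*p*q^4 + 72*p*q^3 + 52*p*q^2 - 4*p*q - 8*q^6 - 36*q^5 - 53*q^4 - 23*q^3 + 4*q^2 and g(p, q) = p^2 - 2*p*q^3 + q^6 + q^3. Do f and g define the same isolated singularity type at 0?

The Hessian of f at 0 is [[2, -4], [-4, 8]] with rank 1, so corank 1. A Groebner basis of the Jacobian ideal J(f) in C{p,q} is {q^2, p - 2*q}; counting standard monomials gives mu = 2. Corank 1: A-series; mu = 2 gives A_2. The Hessian of g at 0 is [[2, 0], [0, 0]] with rank 1, so corank 1. A Groebner basis of the Jacobian ideal J(g) in C{p,q} is {q^2, p}; counting standard monomials gives mu = 2. Corank 1: A-series; mu = 2 gives A_2. Both have type A_2, hence right-equivalent.

Yes.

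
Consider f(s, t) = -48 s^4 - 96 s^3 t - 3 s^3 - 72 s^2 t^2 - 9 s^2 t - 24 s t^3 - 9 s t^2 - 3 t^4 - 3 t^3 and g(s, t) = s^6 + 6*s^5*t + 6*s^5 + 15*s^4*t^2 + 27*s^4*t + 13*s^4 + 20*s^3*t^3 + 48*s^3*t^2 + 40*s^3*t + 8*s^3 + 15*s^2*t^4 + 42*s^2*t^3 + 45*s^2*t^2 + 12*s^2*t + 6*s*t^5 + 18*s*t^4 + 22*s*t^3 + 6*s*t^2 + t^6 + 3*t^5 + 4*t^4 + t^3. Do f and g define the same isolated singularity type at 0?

Yes.

The Hessian of f at 0 has rank 0. Corank 2; j^3 = -3*(s + t)^3 is a perfect cube, so E-series; the 4-jet and mu = 6 give E_6. The Hessian of g at 0 has rank 0. Corank 2; j^3 = (2*s + t)^3 is a perfect cube, so E-series; the 4-jet and mu = 6 give E_6. Both have type E_6, hence right-equivalent.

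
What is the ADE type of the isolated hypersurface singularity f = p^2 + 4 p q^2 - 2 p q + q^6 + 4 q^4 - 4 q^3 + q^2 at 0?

A5

The Hessian of f at 0 is [[2, -2], [-2, 2]] with rank 1, so corank 1. A Groebner basis of the Jacobian ideal J(f) in C{p,q} is {p^3 + 3*p^2/2 - 5*p*q/2 - p/2 + q/2, p^2*q + p^2 - 3*p*q/2 - p/4 + q/4, p/2 + q^2 - q/2}; counting standard monomials gives mu = 5. Corank 1: A-series; mu = 5 gives A_5.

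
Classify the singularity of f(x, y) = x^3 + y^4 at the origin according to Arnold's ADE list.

E6

The Hessian of f at 0 is [[0, 0], [0, 0]] with rank 0, so corank 2. A Groebner basis of the Jacobian ideal J(f) in C{x,y} is {y^3, x^2}; counting standard monomials gives mu = 6. Corank 2; j^3 = x^3 is a perfect cube, so E-series; the 4-jet and mu = 6 give E_6.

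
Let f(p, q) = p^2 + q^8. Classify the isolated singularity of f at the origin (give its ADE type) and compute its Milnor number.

Type A_{7}, Milnor number mu = 7.

The Hessian of f at 0 has rank 1. Corank 1: A-series; mu = 7 gives A_7.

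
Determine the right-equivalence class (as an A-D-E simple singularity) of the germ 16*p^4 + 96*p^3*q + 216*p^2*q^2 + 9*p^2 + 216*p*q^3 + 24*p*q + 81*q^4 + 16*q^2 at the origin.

The Hessian of f at 0 has rank 1. Corank 1: A-series; mu = 3 gives A_3.

A_3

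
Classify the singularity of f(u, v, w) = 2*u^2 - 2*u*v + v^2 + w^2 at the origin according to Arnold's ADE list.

A1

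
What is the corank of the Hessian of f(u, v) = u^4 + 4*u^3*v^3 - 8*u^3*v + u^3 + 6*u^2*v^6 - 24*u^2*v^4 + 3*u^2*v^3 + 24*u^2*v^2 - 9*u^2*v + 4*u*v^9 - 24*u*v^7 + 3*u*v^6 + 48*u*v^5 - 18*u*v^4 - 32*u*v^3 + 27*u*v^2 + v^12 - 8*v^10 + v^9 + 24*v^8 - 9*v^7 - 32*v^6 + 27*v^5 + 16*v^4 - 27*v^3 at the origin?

2

The Hessian at 0 is [[0, 0], [0, 0]] of rank 0; hence corank 2.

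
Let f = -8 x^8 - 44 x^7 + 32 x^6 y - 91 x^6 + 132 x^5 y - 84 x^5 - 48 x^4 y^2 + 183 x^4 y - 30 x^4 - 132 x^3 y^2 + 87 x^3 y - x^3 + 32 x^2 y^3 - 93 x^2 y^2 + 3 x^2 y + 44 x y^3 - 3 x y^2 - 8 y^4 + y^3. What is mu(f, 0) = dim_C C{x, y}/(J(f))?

7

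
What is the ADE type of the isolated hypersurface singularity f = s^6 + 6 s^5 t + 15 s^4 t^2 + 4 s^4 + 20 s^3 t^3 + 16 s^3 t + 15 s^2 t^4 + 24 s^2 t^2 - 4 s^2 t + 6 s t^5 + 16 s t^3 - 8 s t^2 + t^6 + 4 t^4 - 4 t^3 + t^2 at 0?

The Hessian of f at 0 is [[0, 0], [0, 2]] with rank 1, so corank 1. A Groebner basis of the Jacobian ideal J(f) in C{s,t} is {s*t^2, t^3, s^2 + 2*s*t + t^2 - t/2}; counting standard monomials gives mu = 5. Corank 1: A-series; mu = 5 gives A_5.

A5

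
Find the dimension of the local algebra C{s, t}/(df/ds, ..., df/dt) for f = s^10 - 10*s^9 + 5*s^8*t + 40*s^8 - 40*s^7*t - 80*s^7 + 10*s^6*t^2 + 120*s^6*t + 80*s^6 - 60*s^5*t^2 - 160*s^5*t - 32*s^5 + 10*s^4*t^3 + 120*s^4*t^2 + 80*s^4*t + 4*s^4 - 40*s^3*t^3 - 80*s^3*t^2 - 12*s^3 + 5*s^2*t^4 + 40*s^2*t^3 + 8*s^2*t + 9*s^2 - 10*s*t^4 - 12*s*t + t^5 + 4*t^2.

4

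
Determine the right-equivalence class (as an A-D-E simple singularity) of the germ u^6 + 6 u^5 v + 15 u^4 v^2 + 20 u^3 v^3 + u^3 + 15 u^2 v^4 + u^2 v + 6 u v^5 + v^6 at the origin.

D_{7}

The Hessian of f at 0 is [[0, 0], [0, 0]] with rank 0, so corank 2. A Groebner basis of the Jacobian ideal J(f) in C{u,v} is {-u*v/6 + v^5, u*v^2, u^2 + u*v}; counting standard monomials gives mu = 7. Corank 2; j^3 = u^2*(u + v) has shape L^2 M (L != M), so D-series; mu = 7 gives D_7.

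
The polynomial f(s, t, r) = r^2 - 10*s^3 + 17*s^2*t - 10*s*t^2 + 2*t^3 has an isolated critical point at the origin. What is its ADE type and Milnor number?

Type D4, Milnor number mu = 4.

The Hessian of f at 0 has rank 1. Corank 2; j^3 = -(2*s - t)*(5*s^2 - 6*s*t + 2*t^2) splits into three distinct lines over C (the quadratic factor has nonzero discriminant), so D_4.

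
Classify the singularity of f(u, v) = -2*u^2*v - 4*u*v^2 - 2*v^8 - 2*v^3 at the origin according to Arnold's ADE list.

D_{9}

The Hessian of f at 0 has rank 0. Corank 2; j^3 = -2*v*(u + v)^2 has shape L^2 M (L != M), so D-series; mu = 9 gives D_9.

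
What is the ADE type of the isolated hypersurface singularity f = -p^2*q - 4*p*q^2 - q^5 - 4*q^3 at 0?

The Hessian of f at 0 is [[0, 0], [0, 0]] with rank 0, so corank 2. A Groebner basis of the Jacobian ideal J(f) in C{p,q} is {p^2/5 + q^4 - 4*q^2/5, p^3 + 8*q^3, p*q + 2*q^2}; counting standard monomials gives mu = 6. Corank 2; j^3 = -q*(p + 2*q)^2 has shape L^2 M (L != M), so D-series; mu = 6 gives D_6.

D_{6}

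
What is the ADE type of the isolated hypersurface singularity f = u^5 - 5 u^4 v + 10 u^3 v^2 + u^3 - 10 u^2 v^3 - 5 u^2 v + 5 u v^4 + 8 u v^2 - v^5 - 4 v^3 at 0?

The Hessian of f at 0 is [[0, 0], [0, 0]] with rank 0, so corank 2. A Groebner basis of the Jacobian ideal J(f) in C{u,v} is {-u*v/5 + v^4 + 2*v^2/5, u*v^2 - 2*v^3, u^2 - 3*u*v + 2*v^2}; counting standard monomials gives mu = 6. Corank 2; j^3 = (u - 2*v)^2*(u - v) has shape L^2 M (L != M), so D-series; mu = 6 gives D_6.

D6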